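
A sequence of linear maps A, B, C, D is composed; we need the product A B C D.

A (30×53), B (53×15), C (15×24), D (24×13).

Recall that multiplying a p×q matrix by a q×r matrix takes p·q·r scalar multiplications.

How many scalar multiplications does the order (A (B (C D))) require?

35685

(C D): 15×24 by 24×13 → 15×13, cost 15·24·13 = 4680
(B (C D)): 53×15 by 15×13 → 53×13, cost 53·15·13 = 10335; cumulative 15015
(A (B (C D))): 30×53 by 53×13 → 30×13, cost 30·53·13 = 20670; cumulative 35685
Total: 35685 scalar multiplications.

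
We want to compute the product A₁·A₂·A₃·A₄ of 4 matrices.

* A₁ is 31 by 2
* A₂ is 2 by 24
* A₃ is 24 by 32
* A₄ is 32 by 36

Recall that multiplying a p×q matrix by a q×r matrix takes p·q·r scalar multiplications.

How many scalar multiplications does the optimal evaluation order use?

6072

Adjacent pairs: A₁A₂ = 31·2·24 = 1488; A₂A₃ = 2·24·32 = 1536; A₃A₄ = 24·32·36 = 27648.
Length 3: A₁..A₃: k=1: 0+1536+31·2·32=3520; k=2: 1488+0+31·24·32=25296 → min 3520 | A₂..A₄: k=2: 0+27648+2·24·36=29376; k=3: 1536+0+2·32·36=3840 → min 3840.
Length 4: A₁..A₄: k=1: 0+3840+31·2·36=6072; k=2: 1488+27648+31·24·36=55920; k=3: 3520+0+31·32·36=39232 → min 6072.
Optimal order: (A₁·((A₂·A₃)·A₄)) with cost 6072.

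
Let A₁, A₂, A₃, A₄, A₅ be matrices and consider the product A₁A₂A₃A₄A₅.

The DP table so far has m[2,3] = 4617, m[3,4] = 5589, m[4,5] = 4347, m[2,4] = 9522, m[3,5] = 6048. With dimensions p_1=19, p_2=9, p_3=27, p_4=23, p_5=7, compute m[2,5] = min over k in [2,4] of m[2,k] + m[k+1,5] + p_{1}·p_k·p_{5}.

m[2,5] = min over k∈[2,4] of m[2,k]+m[k+1,5]+p_{1}·p_k·p_{5}.
k=2: 0 + 6048 + 19·9·7 = 7245; k=3: 4617 + 4347 + 19·27·7 = 12555; k=4: 9522 + 0 + 19·23·7 = 12581.
Minimum: 7245 at k=2.

7245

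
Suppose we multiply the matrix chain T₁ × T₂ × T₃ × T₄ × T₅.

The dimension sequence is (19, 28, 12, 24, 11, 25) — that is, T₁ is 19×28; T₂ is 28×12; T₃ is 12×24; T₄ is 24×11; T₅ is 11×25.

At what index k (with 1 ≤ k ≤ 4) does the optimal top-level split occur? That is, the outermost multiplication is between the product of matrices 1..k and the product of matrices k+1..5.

Adjacent pairs: T₁T₂ = 19·28·12 = 6384; T₂T₃ = 28·12·24 = 8064; T₃T₄ = 12·24·11 = 3168; T₄T₅ = 24·11·25 = 6600.
Length 3: T₁..T₃: k=1: 0+8064+19·28·24=20832; k=2: 6384+0+19·12·24=11856 → min 11856 | T₂..T₄: k=2: 0+3168+28·12·11=6864; k=3: 8064+0+28·24·11=15456 → min 6864 | T₃..T₅: k=3: 0+6600+12·24·25=13800; k=4: 3168+0+12·11·25=6468 → min 6468.
Length 4: T₁..T₄: k=1: 0+6864+19·28·11=12716; k=2: 6384+3168+19·12·11=12060; k=3: 11856+0+19·24·11=16872 → min 12060 | T₂..T₅: k=2: 0+6468+28·12·25=14868; k=3: 8064+6600+28·24·25=31464; k=4: 6864+0+28·11·25=14564 → min 14564.
Top-level splits: k=1: (T₁..T₁)·(T₂..T₅) → 0+14564+19·28·25 = 27864; k=2: (T₁..T₂)·(T₃..T₅) → 6384+6468+19·12·25 = 18552; k=3: (T₁..T₃)·(T₄..T₅) → 11856+6600+19·24·25 = 29856; k=4: (T₁..T₄)·(T₅..T₅) → 12060+0+19·11·25 = 17285.
Best split is after T₄, i.e. k = 4.

4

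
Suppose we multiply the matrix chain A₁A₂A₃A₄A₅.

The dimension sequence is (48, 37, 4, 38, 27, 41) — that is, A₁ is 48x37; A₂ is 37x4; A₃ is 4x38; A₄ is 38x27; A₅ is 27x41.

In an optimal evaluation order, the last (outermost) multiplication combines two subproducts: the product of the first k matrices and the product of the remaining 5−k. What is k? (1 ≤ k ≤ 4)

Adjacent pairs: A₁A₂ = 48·37·4 = 7104; A₂A₃ = 37·4·38 = 5624; A₃A₄ = 4·38·27 = 4104; A₄A₅ = 38·27·41 = 42066.
Length 3: A₁..A₃: k=1: 0+5624+48·37·38=73112; k=2: 7104+0+48·4·38=14400 → min 14400 | A₂..A₄: k=2: 0+4104+37·4·27=8100; k=3: 5624+0+37·38·27=43586 → min 8100 | A₃..A₅: k=3: 0+42066+4·38·41=48298; k=4: 4104+0+4·27·41=8532 → min 8532.
Length 4: A₁..A₄: k=1: 0+8100+48·37·27=56052; k=2: 7104+4104+48·4·27=16392; k=3: 14400+0+48·38·27=63648 → min 16392 | A₂..A₅: k=2: 0+8532+37·4·41=14600; k=3: 5624+42066+37·38·41=105336; k=4: 8100+0+37·27·41=49059 → min 14600.
Top-level splits: k=1: (A₁..A₁)·(A₂..A₅) → 0+14600+48·37·41 = 87416; k=2: (A₁..A₂)·(A₃..A₅) → 7104+8532+48·4·41 = 23508; k=3: (A₁..A₃)·(A₄..A₅) → 14400+42066+48·38·41 = 131250; k=4: (A₁..A₄)·(A₅..A₅) → 16392+0+48·27·41 = 69528.
Best split is after A₂, i.e. k = 2.

2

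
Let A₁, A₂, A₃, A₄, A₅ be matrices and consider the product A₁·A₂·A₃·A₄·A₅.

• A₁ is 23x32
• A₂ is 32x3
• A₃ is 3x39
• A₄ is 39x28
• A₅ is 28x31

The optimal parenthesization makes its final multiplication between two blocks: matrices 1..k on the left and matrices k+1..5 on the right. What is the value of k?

Adjacent pairs: A₁A₂ = 23·32·3 = 2208; A₂A₃ = 32·3·39 = 3744; A₃A₄ = 3·39·28 = 3276; A₄A₅ = 39·28·31 = 33852.
Length 3: A₁..A₃: k=1: 0+3744+23·32·39=32448; k=2: 2208+0+23·3·39=4899 → min 4899 | A₂..A₄: k=2: 0+3276+32·3·28=5964; k=3: 3744+0+32·39·28=38688 → min 5964 | A₃..A₅: k=3: 0+33852+3·39·31=37479; k=4: 3276+0+3·28·31=5880 → min 5880.
Length 4: A₁..A₄: k=1: 0+5964+23·32·28=26572; k=2: 2208+3276+23·3·28=7416; k=3: 4899+0+23·39·28=30015 → min 7416 | A₂..A₅: k=2: 0+5880+32·3·31=8856; k=3: 3744+33852+32·39·31=76284; k=4: 5964+0+32·28·31=33740 → min 8856.
Top-level splits: k=1: (A₁..A₁)·(A₂..A₅) → 0+8856+23·32·31 = 31672; k=2: (A₁..A₂)·(A₃..A₅) → 2208+5880+23·3·31 = 10227; k=3: (A₁..A₃)·(A₄..A₅) → 4899+33852+23·39·31 = 66558; k=4: (A₁..A₄)·(A₅..A₅) → 7416+0+23·28·31 = 27380.
Best split is after A₂, i.e. k = 2.

2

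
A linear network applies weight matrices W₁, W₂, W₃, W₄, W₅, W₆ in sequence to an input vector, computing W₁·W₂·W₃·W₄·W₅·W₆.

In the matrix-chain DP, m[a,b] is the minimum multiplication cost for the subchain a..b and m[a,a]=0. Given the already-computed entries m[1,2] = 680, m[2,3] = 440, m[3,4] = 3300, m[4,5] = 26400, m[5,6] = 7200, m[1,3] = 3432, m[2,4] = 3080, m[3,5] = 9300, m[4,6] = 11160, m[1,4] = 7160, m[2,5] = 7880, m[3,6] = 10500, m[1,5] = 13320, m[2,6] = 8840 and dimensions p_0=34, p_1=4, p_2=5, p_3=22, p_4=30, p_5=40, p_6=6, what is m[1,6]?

9656

m[1,6] = min over k∈[1,5] of m[1,k]+m[k+1,6]+p_{0}·p_k·p_{6}.
k=1: 0 + 8840 + 34·4·6 = 9656; k=2: 680 + 10500 + 34·5·6 = 12200; k=3: 3432 + 11160 + 34·22·6 = 19080; k=4: 7160 + 7200 + 34·30·6 = 20480; k=5: 13320 + 0 + 34·40·6 = 21480.
Minimum: 9656 at k=1.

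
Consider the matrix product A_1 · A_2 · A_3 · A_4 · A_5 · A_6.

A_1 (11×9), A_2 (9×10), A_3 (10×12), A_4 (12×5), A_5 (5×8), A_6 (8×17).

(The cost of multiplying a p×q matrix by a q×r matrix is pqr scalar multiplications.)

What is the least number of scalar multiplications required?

Adjacent pairs: A_1A_2 = 11·9·10 = 990; A_2A_3 = 9·10·12 = 1080; A_3A_4 = 10·12·5 = 600; A_4A_5 = 12·5·8 = 480; A_5A_6 = 5·8·17 = 680.
Length 3: A_1..A_3: k=1: 0+1080+11·9·12=2268; k=2: 990+0+11·10·12=2310 → min 2268 | A_2..A_4: k=2: 0+600+9·10·5=1050; k=3: 1080+0+9·12·5=1620 → min 1050 | A_3..A_5: k=3: 0+480+10·12·8=1440; k=4: 600+0+10·5·8=1000 → min 1000 | A_4..A_6: k=4: 0+680+12·5·17=1700; k=5: 480+0+12·8·17=2112 → min 1700.
Length 4: A_1..A_4: k=1: 0+1050+11·9·5=1545; k=2: 990+600+11·10·5=2140; k=3: 2268+0+11·12·5=2928 → min 1545 | A_2..A_5: k=2: 0+1000+9·10·8=1720; k=3: 1080+480+9·12·8=2424; k=4: 1050+0+9·5·8=1410 → min 1410 | A_3..A_6: k=3: 0+1700+10·12·17=3740; k=4: 600+680+10·5·17=2130; k=5: 1000+0+10·8·17=2360 → min 2130.
Length 5: A_1..A_5: k=1: 0+1410+11·9·8=2202; k=2: 990+1000+11·10·8=2870; k=3: 2268+480+11·12·8=3804; k=4: 1545+0+11·5·8=1985 → min 1985 | A_2..A_6: k=2: 0+2130+9·10·17=3660; k=3: 1080+1700+9·12·17=4616; k=4: 1050+680+9·5·17=2495; k=5: 1410+0+9·8·17=2634 → min 2495.
Length 6: A_1..A_6: k=1: 0+2495+11·9·17=4178; k=2: 990+2130+11·10·17=4990; k=3: 2268+1700+11·12·17=6212; k=4: 1545+680+11·5·17=3160; k=5: 1985+0+11·8·17=3481 → min 3160.
Optimal order: ((A_1 · (A_2 · (A_3 · A_4))) · (A_5 · A_6)) with cost 3160.

3160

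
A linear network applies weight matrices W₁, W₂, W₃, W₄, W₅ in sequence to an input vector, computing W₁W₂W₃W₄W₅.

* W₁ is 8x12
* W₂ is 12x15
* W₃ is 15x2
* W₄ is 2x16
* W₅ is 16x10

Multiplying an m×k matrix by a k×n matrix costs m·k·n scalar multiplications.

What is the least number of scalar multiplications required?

1032

Adjacent pairs: W₁W₂ = 8·12·15 = 1440; W₂W₃ = 12·15·2 = 360; W₃W₄ = 15·2·16 = 480; W₄W₅ = 2·16·10 = 320.
Length 3: W₁..W₃: k=1: 0+360+8·12·2=552; k=2: 1440+0+8·15·2=1680 → min 552 | W₂..W₄: k=2: 0+480+12·15·16=3360; k=3: 360+0+12·2·16=744 → min 744 | W₃..W₅: k=3: 0+320+15·2·10=620; k=4: 480+0+15·16·10=2880 → min 620.
Length 4: W₁..W₄: k=1: 0+744+8·12·16=2280; k=2: 1440+480+8·15·16=3840; k=3: 552+0+8·2·16=808 → min 808 | W₂..W₅: k=2: 0+620+12·15·10=2420; k=3: 360+320+12·2·10=920; k=4: 744+0+12·16·10=2664 → min 920.
Length 5: W₁..W₅: k=1: 0+920+8·12·10=1880; k=2: 1440+620+8·15·10=3260; k=3: 552+320+8·2·10=1032; k=4: 808+0+8·16·10=2088 → min 1032.
Optimal order: ((W₁(W₂W₃))(W₄W₅)) with cost 1032.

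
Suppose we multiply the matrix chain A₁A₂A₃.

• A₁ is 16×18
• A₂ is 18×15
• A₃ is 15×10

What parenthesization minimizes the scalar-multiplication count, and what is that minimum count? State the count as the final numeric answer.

(A₁(A₂A₃)): cost 5580.
((A₁A₂)A₃): cost 6720.
Optimal: (A₁(A₂A₃)) with cost 5580.

5580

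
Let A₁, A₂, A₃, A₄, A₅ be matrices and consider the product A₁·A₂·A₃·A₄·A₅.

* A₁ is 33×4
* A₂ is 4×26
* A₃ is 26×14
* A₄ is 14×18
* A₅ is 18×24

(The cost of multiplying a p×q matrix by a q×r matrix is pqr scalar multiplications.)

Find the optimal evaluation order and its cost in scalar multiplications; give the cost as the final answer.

Adjacent pairs: A₁A₂ = 33·4·26 = 3432; A₂A₃ = 4·26·14 = 1456; A₃A₄ = 26·14·18 = 6552; A₄A₅ = 14·18·24 = 6048.
Length 3: A₁..A₃: k=1: 0+1456+33·4·14=3304; k=2: 3432+0+33·26·14=15444 → min 3304 | A₂..A₄: k=2: 0+6552+4·26·18=8424; k=3: 1456+0+4·14·18=2464 → min 2464 | A₃..A₅: k=3: 0+6048+26·14·24=14784; k=4: 6552+0+26·18·24=17784 → min 14784.
Length 4: A₁..A₄: k=1: 0+2464+33·4·18=4840; k=2: 3432+6552+33·26·18=25428; k=3: 3304+0+33·14·18=11620 → min 4840 | A₂..A₅: k=2: 0+14784+4·26·24=17280; k=3: 1456+6048+4·14·24=8848; k=4: 2464+0+4·18·24=4192 → min 4192.
Length 5: A₁..A₅: k=1: 0+4192+33·4·24=7360; k=2: 3432+14784+33·26·24=38808; k=3: 3304+6048+33·14·24=20440; k=4: 4840+0+33·18·24=19096 → min 7360.
Optimal parenthesization: (A₁·(((A₂·A₃)·A₄)·A₅)) with cost 7360.

7360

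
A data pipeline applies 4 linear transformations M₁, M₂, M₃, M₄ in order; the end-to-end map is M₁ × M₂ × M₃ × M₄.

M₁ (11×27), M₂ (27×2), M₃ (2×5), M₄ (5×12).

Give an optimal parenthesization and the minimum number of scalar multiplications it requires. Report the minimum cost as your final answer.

Adjacent pairs: M₁M₂ = 11·27·2 = 594; M₂M₃ = 27·2·5 = 270; M₃M₄ = 2·5·12 = 120.
Length 3: M₁..M₃: k=1: 0+270+11·27·5=1755; k=2: 594+0+11·2·5=704 → min 704 | M₂..M₄: k=2: 0+120+27·2·12=768; k=3: 270+0+27·5·12=1890 → min 768.
Length 4: M₁..M₄: k=1: 0+768+11·27·12=4332; k=2: 594+120+11·2·12=978; k=3: 704+0+11·5·12=1364 → min 978.
Optimal parenthesization: ((M₁ × M₂) × (M₃ × M₄)) with cost 978.

978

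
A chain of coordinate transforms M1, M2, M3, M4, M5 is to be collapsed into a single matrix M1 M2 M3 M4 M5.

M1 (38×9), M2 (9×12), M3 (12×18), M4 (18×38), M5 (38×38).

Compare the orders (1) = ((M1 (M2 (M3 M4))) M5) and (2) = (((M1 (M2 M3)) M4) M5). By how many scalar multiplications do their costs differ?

8784

Order (1) = ((M1 (M2 (M3 M4))) M5): (M3 M4): 12×18 by 18×38 → 12×38, cost 12·18·38 = 8208; (M2 (M3 M4)): 9×12 by 12×38 → 9×38, cost 9·12·38 = 4104; cumulative 12312; (M1 (M2 (M3 M4))): 38×9 by 9×38 → 38×38, cost 38·9·38 = 12996; cumulative 25308; ((M1 (M2 (M3 M4))) M5): 38×38 by 38×38 → 38×38, cost 38·38·38 = 54872; cumulative 80180. Total 80180.
Order (2) = (((M1 (M2 M3)) M4) M5): (M2 M3): 9×12 by 12×18 → 9×18, cost 9·12·18 = 1944; (M1 (M2 M3)): 38×9 by 9×18 → 38×18, cost 38·9·18 = 6156; cumulative 8100; ((M1 (M2 M3)) M4): 38×18 by 18×38 → 38×38, cost 38·18·38 = 25992; cumulative 34092; (((M1 (M2 M3)) M4) M5): 38×38 by 38×38 → 38×38, cost 38·38·38 = 54872; cumulative 88964. Total 88964.
Difference: |80180 − 88964| = 8784.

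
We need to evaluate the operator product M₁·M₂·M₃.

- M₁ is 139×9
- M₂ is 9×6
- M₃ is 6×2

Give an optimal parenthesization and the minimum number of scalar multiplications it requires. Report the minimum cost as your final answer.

2610

(M₁·(M₂·M₃)): cost 2610.
((M₁·M₂)·M₃): cost 9174.
Optimal: (M₁·(M₂·M₃)) with cost 2610.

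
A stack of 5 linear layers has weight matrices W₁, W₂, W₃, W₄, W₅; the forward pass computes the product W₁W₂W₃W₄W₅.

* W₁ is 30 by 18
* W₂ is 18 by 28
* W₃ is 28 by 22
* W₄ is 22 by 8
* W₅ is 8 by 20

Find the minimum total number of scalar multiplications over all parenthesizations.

18080

Adjacent pairs: W₁W₂ = 30·18·28 = 15120; W₂W₃ = 18·28·22 = 11088; W₃W₄ = 28·22·8 = 4928; W₄W₅ = 22·8·20 = 3520.
Length 3: W₁..W₃: k=1: 0+11088+30·18·22=22968; k=2: 15120+0+30·28·22=33600 → min 22968 | W₂..W₄: k=2: 0+4928+18·28·8=8960; k=3: 11088+0+18·22·8=14256 → min 8960 | W₃..W₅: k=3: 0+3520+28·22·20=15840; k=4: 4928+0+28·8·20=9408 → min 9408.
Length 4: W₁..W₄: k=1: 0+8960+30·18·8=13280; k=2: 15120+4928+30·28·8=26768; k=3: 22968+0+30·22·8=28248 → min 13280 | W₂..W₅: k=2: 0+9408+18·28·20=19488; k=3: 11088+3520+18·22·20=22528; k=4: 8960+0+18·8·20=11840 → min 11840.
Length 5: W₁..W₅: k=1: 0+11840+30·18·20=22640; k=2: 15120+9408+30·28·20=41328; k=3: 22968+3520+30·22·20=39688; k=4: 13280+0+30·8·20=18080 → min 18080.
Optimal order: ((W₁(W₂(W₃W₄)))W₅) with cost 18080.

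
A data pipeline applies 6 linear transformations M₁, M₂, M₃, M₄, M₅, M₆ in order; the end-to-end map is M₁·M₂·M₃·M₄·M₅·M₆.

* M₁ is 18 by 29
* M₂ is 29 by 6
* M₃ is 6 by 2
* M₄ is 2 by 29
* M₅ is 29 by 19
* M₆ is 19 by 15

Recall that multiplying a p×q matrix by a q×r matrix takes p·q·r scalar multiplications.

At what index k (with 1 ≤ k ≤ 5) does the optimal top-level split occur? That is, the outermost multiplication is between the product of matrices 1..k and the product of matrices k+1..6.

Adjacent pairs: M₁M₂ = 18·29·6 = 3132; M₂M₃ = 29·6·2 = 348; M₃M₄ = 6·2·29 = 348; M₄M₅ = 2·29·19 = 1102; M₅M₆ = 29·19·15 = 8265.
Length 3: M₁..M₃: k=1: 0+348+18·29·2=1392; k=2: 3132+0+18·6·2=3348 → min 1392 | M₂..M₄: k=2: 0+348+29·6·29=5394; k=3: 348+0+29·2·29=2030 → min 2030 | M₃..M₅: k=3: 0+1102+6·2·19=1330; k=4: 348+0+6·29·19=3654 → min 1330 | M₄..M₆: k=4: 0+8265+2·29·15=9135; k=5: 1102+0+2·19·15=1672 → min 1672.
Length 4: M₁..M₄: k=1: 0+2030+18·29·29=17168; k=2: 3132+348+18·6·29=6612; k=3: 1392+0+18·2·29=2436 → min 2436 | M₂..M₅: k=2: 0+1330+29·6·19=4636; k=3: 348+1102+29·2·19=2552; k=4: 2030+0+29·29·19=18009 → min 2552 | M₃..M₆: k=3: 0+1672+6·2·15=1852; k=4: 348+8265+6·29·15=11223; k=5: 1330+0+6·19·15=3040 → min 1852.
Length 5: M₁..M₅: k=1: 0+2552+18·29·19=12470; k=2: 3132+1330+18·6·19=6514; k=3: 1392+1102+18·2·19=3178; k=4: 2436+0+18·29·19=12354 → min 3178 | M₂..M₆: k=2: 0+1852+29·6·15=4462; k=3: 348+1672+29·2·15=2890; k=4: 2030+8265+29·29·15=22910; k=5: 2552+0+29·19·15=10817 → min 2890.
Top-level splits: k=1: (M₁..M₁)·(M₂..M₆) → 0+2890+18·29·15 = 10720; k=2: (M₁..M₂)·(M₃..M₆) → 3132+1852+18·6·15 = 6604; k=3: (M₁..M₃)·(M₄..M₆) → 1392+1672+18·2·15 = 3604; k=4: (M₁..M₄)·(M₅..M₆) → 2436+8265+18·29·15 = 18531; k=5: (M₁..M₅)·(M₆..M₆) → 3178+0+18·19·15 = 8308.
Best split is after M₃, i.e. k = 3.

3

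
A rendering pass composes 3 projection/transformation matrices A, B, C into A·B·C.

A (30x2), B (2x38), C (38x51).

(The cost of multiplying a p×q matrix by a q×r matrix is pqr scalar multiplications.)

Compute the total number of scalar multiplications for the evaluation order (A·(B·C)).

6936

(B·C): 2×38 by 38×51 → 2×51, cost 2·38·51 = 3876
(A·(B·C)): 30×2 by 2×51 → 30×51, cost 30·2·51 = 3060; cumulative 6936
Total: 6936 scalar multiplications.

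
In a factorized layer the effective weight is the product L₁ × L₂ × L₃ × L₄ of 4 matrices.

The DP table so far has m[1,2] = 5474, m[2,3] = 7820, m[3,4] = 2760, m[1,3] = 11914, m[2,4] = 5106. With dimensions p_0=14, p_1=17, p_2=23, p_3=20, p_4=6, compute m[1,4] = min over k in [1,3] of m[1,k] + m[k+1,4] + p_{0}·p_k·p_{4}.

6534

m[1,4] = min over k∈[1,3] of m[1,k]+m[k+1,4]+p_{0}·p_k·p_{4}.
k=1: 0 + 5106 + 14·17·6 = 6534; k=2: 5474 + 2760 + 14·23·6 = 10166; k=3: 11914 + 0 + 14·20·6 = 13594.
Minimum: 6534 at k=1.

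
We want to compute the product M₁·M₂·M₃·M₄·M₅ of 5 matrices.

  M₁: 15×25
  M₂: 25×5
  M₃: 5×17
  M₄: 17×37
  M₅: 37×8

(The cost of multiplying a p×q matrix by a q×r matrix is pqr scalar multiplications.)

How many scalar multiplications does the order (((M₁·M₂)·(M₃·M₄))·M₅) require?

(M₁·M₂): 15×25 by 25×5 → 15×5, cost 15·25·5 = 1875
(M₃·M₄): 5×17 by 17×37 → 5×37, cost 5·17·37 = 3145
((M₁·M₂)·(M₃·M₄)): 15×5 by 5×37 → 15×37, cost 15·5·37 = 2775; cumulative 7795
(((M₁·M₂)·(M₃·M₄))·M₅): 15×37 by 37×8 → 15×8, cost 15·37·8 = 4440; cumulative 12235
Total: 12235 scalar multiplications.

12235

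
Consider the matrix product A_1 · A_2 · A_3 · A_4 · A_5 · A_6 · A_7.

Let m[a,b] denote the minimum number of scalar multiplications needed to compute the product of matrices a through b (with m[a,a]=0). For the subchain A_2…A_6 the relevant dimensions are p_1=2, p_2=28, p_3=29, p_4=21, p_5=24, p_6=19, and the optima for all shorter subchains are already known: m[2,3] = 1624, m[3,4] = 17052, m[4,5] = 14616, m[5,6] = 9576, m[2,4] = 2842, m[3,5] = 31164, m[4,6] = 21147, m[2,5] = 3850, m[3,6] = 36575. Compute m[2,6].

m[2,6] = min over k∈[2,5] of m[2,k]+m[k+1,6]+p_{1}·p_k·p_{6}.
k=2: 0 + 36575 + 2·28·19 = 37639; k=3: 1624 + 21147 + 2·29·19 = 23873; k=4: 2842 + 9576 + 2·21·19 = 13216; k=5: 3850 + 0 + 2·24·19 = 4762.
Minimum: 4762 at k=5.

4762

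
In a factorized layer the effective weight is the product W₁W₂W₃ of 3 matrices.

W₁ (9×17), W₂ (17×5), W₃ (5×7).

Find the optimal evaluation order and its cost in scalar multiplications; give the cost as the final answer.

(W₁(W₂W₃)): cost 1666.
((W₁W₂)W₃): cost 1080.
Optimal: ((W₁W₂)W₃) with cost 1080.

1080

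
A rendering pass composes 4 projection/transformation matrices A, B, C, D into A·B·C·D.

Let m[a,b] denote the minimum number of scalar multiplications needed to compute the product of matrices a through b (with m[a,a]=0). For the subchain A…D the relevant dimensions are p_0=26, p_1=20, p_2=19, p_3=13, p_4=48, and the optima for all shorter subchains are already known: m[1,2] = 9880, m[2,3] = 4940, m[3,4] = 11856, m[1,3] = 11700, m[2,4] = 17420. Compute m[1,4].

27924

m[1,4] = min over k∈[1,3] of m[1,k]+m[k+1,4]+p_{0}·p_k·p_{4}.
k=1: 0 + 17420 + 26·20·48 = 42380; k=2: 9880 + 11856 + 26·19·48 = 45448; k=3: 11700 + 0 + 26·13·48 = 27924.
Minimum: 27924 at k=3.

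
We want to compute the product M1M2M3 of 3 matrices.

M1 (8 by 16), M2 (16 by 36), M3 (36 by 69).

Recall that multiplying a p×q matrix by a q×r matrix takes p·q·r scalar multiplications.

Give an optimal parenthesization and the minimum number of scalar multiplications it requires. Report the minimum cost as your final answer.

(M1(M2M3)): cost 48576.
((M1M2)M3): cost 24480.
Optimal: ((M1M2)M3) with cost 24480.

24480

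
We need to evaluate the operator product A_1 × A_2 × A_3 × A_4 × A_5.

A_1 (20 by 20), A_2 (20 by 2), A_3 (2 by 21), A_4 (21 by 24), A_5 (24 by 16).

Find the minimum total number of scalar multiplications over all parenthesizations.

Adjacent pairs: A_1A_2 = 20·20·2 = 800; A_2A_3 = 20·2·21 = 840; A_3A_4 = 2·21·24 = 1008; A_4A_5 = 21·24·16 = 8064.
Length 3: A_1..A_3: k=1: 0+840+20·20·21=9240; k=2: 800+0+20·2·21=1640 → min 1640 | A_2..A_4: k=2: 0+1008+20·2·24=1968; k=3: 840+0+20·21·24=10920 → min 1968 | A_3..A_5: k=3: 0+8064+2·21·16=8736; k=4: 1008+0+2·24·16=1776 → min 1776.
Length 4: A_1..A_4: k=1: 0+1968+20·20·24=11568; k=2: 800+1008+20·2·24=2768; k=3: 1640+0+20·21·24=11720 → min 2768 | A_2..A_5: k=2: 0+1776+20·2·16=2416; k=3: 840+8064+20·21·16=15624; k=4: 1968+0+20·24·16=9648 → min 2416.
Length 5: A_1..A_5: k=1: 0+2416+20·20·16=8816; k=2: 800+1776+20·2·16=3216; k=3: 1640+8064+20·21·16=16424; k=4: 2768+0+20·24·16=10448 → min 3216.
Optimal order: ((A_1 × A_2) × ((A_3 × A_4) × A_5)) with cost 3216.

3216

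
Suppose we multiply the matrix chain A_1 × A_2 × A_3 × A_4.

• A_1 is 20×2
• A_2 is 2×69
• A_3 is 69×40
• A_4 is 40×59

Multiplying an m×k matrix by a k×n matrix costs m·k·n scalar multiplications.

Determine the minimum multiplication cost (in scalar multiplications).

12600

Adjacent pairs: A_1A_2 = 20·2·69 = 2760; A_2A_3 = 2·69·40 = 5520; A_3A_4 = 69·40·59 = 162840.
Length 3: A_1..A_3: k=1: 0+5520+20·2·40=7120; k=2: 2760+0+20·69·40=57960 → min 7120 | A_2..A_4: k=2: 0+162840+2·69·59=170982; k=3: 5520+0+2·40·59=10240 → min 10240.
Length 4: A_1..A_4: k=1: 0+10240+20·2·59=12600; k=2: 2760+162840+20·69·59=247020; k=3: 7120+0+20·40·59=54320 → min 12600.
Optimal order: (A_1 × ((A_2 × A_3) × A_4)) with cost 12600.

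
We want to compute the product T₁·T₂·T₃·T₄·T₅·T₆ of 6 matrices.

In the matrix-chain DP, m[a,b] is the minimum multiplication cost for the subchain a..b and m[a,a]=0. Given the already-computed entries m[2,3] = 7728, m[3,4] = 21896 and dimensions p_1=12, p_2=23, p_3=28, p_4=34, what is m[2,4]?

m[2,4] = min over k∈[2,3] of m[2,k]+m[k+1,4]+p_{1}·p_k·p_{4}.
k=2: 0 + 21896 + 12·23·34 = 31280; k=3: 7728 + 0 + 12·28·34 = 19152.
Minimum: 19152 at k=3.

19152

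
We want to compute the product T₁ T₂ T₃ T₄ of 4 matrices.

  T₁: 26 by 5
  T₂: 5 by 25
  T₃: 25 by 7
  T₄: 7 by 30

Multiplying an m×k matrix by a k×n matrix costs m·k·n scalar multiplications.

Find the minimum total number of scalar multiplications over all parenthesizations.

5825

Adjacent pairs: T₁T₂ = 26·5·25 = 3250; T₂T₃ = 5·25·7 = 875; T₃T₄ = 25·7·30 = 5250.
Length 3: T₁..T₃: k=1: 0+875+26·5·7=1785; k=2: 3250+0+26·25·7=7800 → min 1785 | T₂..T₄: k=2: 0+5250+5·25·30=9000; k=3: 875+0+5·7·30=1925 → min 1925.
Length 4: T₁..T₄: k=1: 0+1925+26·5·30=5825; k=2: 3250+5250+26·25·30=28000; k=3: 1785+0+26·7·30=7245 → min 5825.
Optimal order: (T₁ ((T₂ T₃) T₄)) with cost 5825.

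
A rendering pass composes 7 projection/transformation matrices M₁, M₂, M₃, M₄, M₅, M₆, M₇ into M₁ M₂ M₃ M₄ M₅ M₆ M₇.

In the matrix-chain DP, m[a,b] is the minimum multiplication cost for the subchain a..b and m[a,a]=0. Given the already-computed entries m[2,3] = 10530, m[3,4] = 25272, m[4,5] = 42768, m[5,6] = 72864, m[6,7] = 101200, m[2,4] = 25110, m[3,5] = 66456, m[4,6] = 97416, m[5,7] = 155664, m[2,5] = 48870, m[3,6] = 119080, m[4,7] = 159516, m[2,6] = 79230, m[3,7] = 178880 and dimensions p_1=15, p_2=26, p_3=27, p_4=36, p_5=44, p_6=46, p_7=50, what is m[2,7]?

113730

m[2,7] = min over k∈[2,6] of m[2,k]+m[k+1,7]+p_{1}·p_k·p_{7}.
k=2: 0 + 178880 + 15·26·50 = 198380; k=3: 10530 + 159516 + 15·27·50 = 190296; k=4: 25110 + 155664 + 15·36·50 = 207774; k=5: 48870 + 101200 + 15·44·50 = 183070; k=6: 79230 + 0 + 15·46·50 = 113730.
Minimum: 113730 at k=6.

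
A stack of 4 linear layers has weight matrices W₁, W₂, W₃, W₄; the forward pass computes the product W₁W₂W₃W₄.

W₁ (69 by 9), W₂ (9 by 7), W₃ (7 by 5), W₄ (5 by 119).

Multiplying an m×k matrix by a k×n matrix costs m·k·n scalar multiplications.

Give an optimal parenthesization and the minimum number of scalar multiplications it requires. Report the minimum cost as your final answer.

44475

Adjacent pairs: W₁W₂ = 69·9·7 = 4347; W₂W₃ = 9·7·5 = 315; W₃W₄ = 7·5·119 = 4165.
Length 3: W₁..W₃: k=1: 0+315+69·9·5=3420; k=2: 4347+0+69·7·5=6762 → min 3420 | W₂..W₄: k=2: 0+4165+9·7·119=11662; k=3: 315+0+9·5·119=5670 → min 5670.
Length 4: W₁..W₄: k=1: 0+5670+69·9·119=79569; k=2: 4347+4165+69·7·119=65989; k=3: 3420+0+69·5·119=44475 → min 44475.
Optimal parenthesization: ((W₁(W₂W₃))W₄) with cost 44475.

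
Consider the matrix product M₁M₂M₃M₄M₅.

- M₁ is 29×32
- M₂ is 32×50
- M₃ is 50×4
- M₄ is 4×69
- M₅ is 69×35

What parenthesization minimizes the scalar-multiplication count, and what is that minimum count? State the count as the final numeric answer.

23832

Adjacent pairs: M₁M₂ = 29·32·50 = 46400; M₂M₃ = 32·50·4 = 6400; M₃M₄ = 50·4·69 = 13800; M₄M₅ = 4·69·35 = 9660.
Length 3: M₁..M₃: k=1: 0+6400+29·32·4=10112; k=2: 46400+0+29·50·4=52200 → min 10112 | M₂..M₄: k=2: 0+13800+32·50·69=124200; k=3: 6400+0+32·4·69=15232 → min 15232 | M₃..M₅: k=3: 0+9660+50·4·35=16660; k=4: 13800+0+50·69·35=134550 → min 16660.
Length 4: M₁..M₄: k=1: 0+15232+29·32·69=79264; k=2: 46400+13800+29·50·69=160250; k=3: 10112+0+29·4·69=18116 → min 18116 | M₂..M₅: k=2: 0+16660+32·50·35=72660; k=3: 6400+9660+32·4·35=20540; k=4: 15232+0+32·69·35=92512 → min 20540.
Length 5: M₁..M₅: k=1: 0+20540+29·32·35=53020; k=2: 46400+16660+29·50·35=113810; k=3: 10112+9660+29·4·35=23832; k=4: 18116+0+29·69·35=88151 → min 23832.
Optimal parenthesization: ((M₁(M₂M₃))(M₄M₅)) with cost 23832.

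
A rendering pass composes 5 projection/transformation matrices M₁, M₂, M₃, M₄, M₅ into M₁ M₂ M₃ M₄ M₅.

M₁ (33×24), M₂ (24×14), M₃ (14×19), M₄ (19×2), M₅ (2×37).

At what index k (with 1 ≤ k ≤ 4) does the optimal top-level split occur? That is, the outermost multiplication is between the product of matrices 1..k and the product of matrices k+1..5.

4

Adjacent pairs: M₁M₂ = 33·24·14 = 11088; M₂M₃ = 24·14·19 = 6384; M₃M₄ = 14·19·2 = 532; M₄M₅ = 19·2·37 = 1406.
Length 3: M₁..M₃: k=1: 0+6384+33·24·19=21432; k=2: 11088+0+33·14·19=19866 → min 19866 | M₂..M₄: k=2: 0+532+24·14·2=1204; k=3: 6384+0+24·19·2=7296 → min 1204 | M₃..M₅: k=3: 0+1406+14·19·37=11248; k=4: 532+0+14·2·37=1568 → min 1568.
Length 4: M₁..M₄: k=1: 0+1204+33·24·2=2788; k=2: 11088+532+33·14·2=12544; k=3: 19866+0+33·19·2=21120 → min 2788 | M₂..M₅: k=2: 0+1568+24·14·37=14000; k=3: 6384+1406+24·19·37=24662; k=4: 1204+0+24·2·37=2980 → min 2980.
Top-level splits: k=1: (M₁..M₁)·(M₂..M₅) → 0+2980+33·24·37 = 32284; k=2: (M₁..M₂)·(M₃..M₅) → 11088+1568+33·14·37 = 29750; k=3: (M₁..M₃)·(M₄..M₅) → 19866+1406+33·19·37 = 44471; k=4: (M₁..M₄)·(M₅..M₅) → 2788+0+33·2·37 = 5230.
Best split is after M₄, i.e. k = 4.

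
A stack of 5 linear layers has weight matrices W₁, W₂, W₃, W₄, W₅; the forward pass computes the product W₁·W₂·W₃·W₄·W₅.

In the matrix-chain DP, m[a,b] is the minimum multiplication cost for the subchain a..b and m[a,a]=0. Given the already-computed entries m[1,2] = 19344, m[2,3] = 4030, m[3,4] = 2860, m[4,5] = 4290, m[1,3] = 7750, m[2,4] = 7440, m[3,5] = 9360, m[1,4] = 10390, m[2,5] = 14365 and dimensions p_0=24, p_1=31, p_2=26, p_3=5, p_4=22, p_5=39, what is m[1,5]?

16720

m[1,5] = min over k∈[1,4] of m[1,k]+m[k+1,5]+p_{0}·p_k·p_{5}.
k=1: 0 + 14365 + 24·31·39 = 43381; k=2: 19344 + 9360 + 24·26·39 = 53040; k=3: 7750 + 4290 + 24·5·39 = 16720; k=4: 10390 + 0 + 24·22·39 = 30982.
Minimum: 16720 at k=3.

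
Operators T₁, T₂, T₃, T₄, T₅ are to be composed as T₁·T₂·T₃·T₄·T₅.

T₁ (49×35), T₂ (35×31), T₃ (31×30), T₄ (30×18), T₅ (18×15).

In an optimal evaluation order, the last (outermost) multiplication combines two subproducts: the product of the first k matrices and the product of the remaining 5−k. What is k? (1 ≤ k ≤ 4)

1

Adjacent pairs: T₁T₂ = 49·35·31 = 53165; T₂T₃ = 35·31·30 = 32550; T₃T₄ = 31·30·18 = 16740; T₄T₅ = 30·18·15 = 8100.
Length 3: T₁..T₃: k=1: 0+32550+49·35·30=84000; k=2: 53165+0+49·31·30=98735 → min 84000 | T₂..T₄: k=2: 0+16740+35·31·18=36270; k=3: 32550+0+35·30·18=51450 → min 36270 | T₃..T₅: k=3: 0+8100+31·30·15=22050; k=4: 16740+0+31·18·15=25110 → min 22050.
Length 4: T₁..T₄: k=1: 0+36270+49·35·18=67140; k=2: 53165+16740+49·31·18=97247; k=3: 84000+0+49·30·18=110460 → min 67140 | T₂..T₅: k=2: 0+22050+35·31·15=38325; k=3: 32550+8100+35·30·15=56400; k=4: 36270+0+35·18·15=45720 → min 38325.
Top-level splits: k=1: (T₁..T₁)·(T₂..T₅) → 0+38325+49·35·15 = 64050; k=2: (T₁..T₂)·(T₃..T₅) → 53165+22050+49·31·15 = 98000; k=3: (T₁..T₃)·(T₄..T₅) → 84000+8100+49·30·15 = 114150; k=4: (T₁..T₄)·(T₅..T₅) → 67140+0+49·18·15 = 80370.
Best split is after T₁, i.e. k = 1.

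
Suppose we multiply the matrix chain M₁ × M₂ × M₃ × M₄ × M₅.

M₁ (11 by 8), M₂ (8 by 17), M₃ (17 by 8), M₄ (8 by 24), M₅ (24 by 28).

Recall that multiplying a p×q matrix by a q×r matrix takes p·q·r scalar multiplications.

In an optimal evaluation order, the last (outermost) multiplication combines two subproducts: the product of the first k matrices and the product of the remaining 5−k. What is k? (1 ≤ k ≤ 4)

Adjacent pairs: M₁M₂ = 11·8·17 = 1496; M₂M₃ = 8·17·8 = 1088; M₃M₄ = 17·8·24 = 3264; M₄M₅ = 8·24·28 = 5376.
Length 3: M₁..M₃: k=1: 0+1088+11·8·8=1792; k=2: 1496+0+11·17·8=2992 → min 1792 | M₂..M₄: k=2: 0+3264+8·17·24=6528; k=3: 1088+0+8·8·24=2624 → min 2624 | M₃..M₅: k=3: 0+5376+17·8·28=9184; k=4: 3264+0+17·24·28=14688 → min 9184.
Length 4: M₁..M₄: k=1: 0+2624+11·8·24=4736; k=2: 1496+3264+11·17·24=9248; k=3: 1792+0+11·8·24=3904 → min 3904 | M₂..M₅: k=2: 0+9184+8·17·28=12992; k=3: 1088+5376+8·8·28=8256; k=4: 2624+0+8·24·28=8000 → min 8000.
Top-level splits: k=1: (M₁..M₁)·(M₂..M₅) → 0+8000+11·8·28 = 10464; k=2: (M₁..M₂)·(M₃..M₅) → 1496+9184+11·17·28 = 15916; k=3: (M₁..M₃)·(M₄..M₅) → 1792+5376+11·8·28 = 9632; k=4: (M₁..M₄)·(M₅..M₅) → 3904+0+11·24·28 = 11296.
Best split is after M₃, i.e. k = 3.

3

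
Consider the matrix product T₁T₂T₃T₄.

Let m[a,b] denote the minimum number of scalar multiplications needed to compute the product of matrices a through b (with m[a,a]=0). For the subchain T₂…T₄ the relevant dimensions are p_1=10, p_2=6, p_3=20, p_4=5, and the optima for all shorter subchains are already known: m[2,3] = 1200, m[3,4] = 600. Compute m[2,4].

900

m[2,4] = min over k∈[2,3] of m[2,k]+m[k+1,4]+p_{1}·p_k·p_{4}.
k=2: 0 + 600 + 10·6·5 = 900; k=3: 1200 + 0 + 10·20·5 = 2200.
Minimum: 900 at k=2.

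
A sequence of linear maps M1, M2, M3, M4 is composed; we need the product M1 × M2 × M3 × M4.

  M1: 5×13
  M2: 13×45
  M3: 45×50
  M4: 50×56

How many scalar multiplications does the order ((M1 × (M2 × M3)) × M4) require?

46500

(M2 × M3): 13×45 by 45×50 → 13×50, cost 13·45·50 = 29250
(M1 × (M2 × M3)): 5×13 by 13×50 → 5×50, cost 5·13·50 = 3250; cumulative 32500
((M1 × (M2 × M3)) × M4): 5×50 by 50×56 → 5×56, cost 5·50·56 = 14000; cumulative 46500
Total: 46500 scalar multiplications.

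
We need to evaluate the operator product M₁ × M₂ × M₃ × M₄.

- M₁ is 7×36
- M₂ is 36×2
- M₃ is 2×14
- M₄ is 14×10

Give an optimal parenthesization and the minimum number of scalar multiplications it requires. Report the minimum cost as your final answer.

Adjacent pairs: M₁M₂ = 7·36·2 = 504; M₂M₃ = 36·2·14 = 1008; M₃M₄ = 2·14·10 = 280.
Length 3: M₁..M₃: k=1: 0+1008+7·36·14=4536; k=2: 504+0+7·2·14=700 → min 700 | M₂..M₄: k=2: 0+280+36·2·10=1000; k=3: 1008+0+36·14·10=6048 → min 1000.
Length 4: M₁..M₄: k=1: 0+1000+7·36·10=3520; k=2: 504+280+7·2·10=924; k=3: 700+0+7·14·10=1680 → min 924.
Optimal parenthesization: ((M₁ × M₂) × (M₃ × M₄)) with cost 924.

924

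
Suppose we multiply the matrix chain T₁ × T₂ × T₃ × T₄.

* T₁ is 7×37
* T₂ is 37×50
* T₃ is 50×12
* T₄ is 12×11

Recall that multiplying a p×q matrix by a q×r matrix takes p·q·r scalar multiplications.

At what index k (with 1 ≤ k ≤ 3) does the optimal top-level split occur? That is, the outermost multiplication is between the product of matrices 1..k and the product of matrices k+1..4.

3

Adjacent pairs: T₁T₂ = 7·37·50 = 12950; T₂T₃ = 37·50·12 = 22200; T₃T₄ = 50·12·11 = 6600.
Length 3: T₁..T₃: k=1: 0+22200+7·37·12=25308; k=2: 12950+0+7·50·12=17150 → min 17150 | T₂..T₄: k=2: 0+6600+37·50·11=26950; k=3: 22200+0+37·12·11=27084 → min 26950.
Top-level splits: k=1: (T₁..T₁)·(T₂..T₄) → 0+26950+7·37·11 = 29799; k=2: (T₁..T₂)·(T₃..T₄) → 12950+6600+7·50·11 = 23400; k=3: (T₁..T₃)·(T₄..T₄) → 17150+0+7·12·11 = 18074.
Best split is after T₃, i.e. k = 3.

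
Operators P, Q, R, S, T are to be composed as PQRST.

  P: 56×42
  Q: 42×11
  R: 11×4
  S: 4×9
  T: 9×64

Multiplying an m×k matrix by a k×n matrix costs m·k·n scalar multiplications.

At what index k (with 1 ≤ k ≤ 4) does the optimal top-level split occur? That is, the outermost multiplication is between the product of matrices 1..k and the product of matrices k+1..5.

Adjacent pairs: PQ = 56·42·11 = 25872; QR = 42·11·4 = 1848; RS = 11·4·9 = 396; ST = 4·9·64 = 2304.
Length 3: P..R: k=1: 0+1848+56·42·4=11256; k=2: 25872+0+56·11·4=28336 → min 11256 | Q..S: k=2: 0+396+42·11·9=4554; k=3: 1848+0+42·4·9=3360 → min 3360 | R..T: k=3: 0+2304+11·4·64=5120; k=4: 396+0+11·9·64=6732 → min 5120.
Length 4: P..S: k=1: 0+3360+56·42·9=24528; k=2: 25872+396+56·11·9=31812; k=3: 11256+0+56·4·9=13272 → min 13272 | Q..T: k=2: 0+5120+42·11·64=34688; k=3: 1848+2304+42·4·64=14904; k=4: 3360+0+42·9·64=27552 → min 14904.
Top-level splits: k=1: (P..P)·(Q..T) → 0+14904+56·42·64 = 165432; k=2: (P..Q)·(R..T) → 25872+5120+56·11·64 = 70416; k=3: (P..R)·(S..T) → 11256+2304+56·4·64 = 27896; k=4: (P..S)·(T..T) → 13272+0+56·9·64 = 45528.
Best split is after R, i.e. k = 3.

3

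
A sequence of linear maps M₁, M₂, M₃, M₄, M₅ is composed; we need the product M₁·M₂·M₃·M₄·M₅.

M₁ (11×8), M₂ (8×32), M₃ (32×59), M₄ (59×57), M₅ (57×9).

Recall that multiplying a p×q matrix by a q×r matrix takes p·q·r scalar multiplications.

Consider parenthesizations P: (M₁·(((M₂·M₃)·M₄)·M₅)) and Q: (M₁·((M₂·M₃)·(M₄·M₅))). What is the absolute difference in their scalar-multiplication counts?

Order P = (M₁·(((M₂·M₃)·M₄)·M₅)): (M₂·M₃): 8×32 by 32×59 → 8×59, cost 8·32·59 = 15104; ((M₂·M₃)·M₄): 8×59 by 59×57 → 8×57, cost 8·59·57 = 26904; cumulative 42008; (((M₂·M₃)·M₄)·M₅): 8×57 by 57×9 → 8×9, cost 8·57·9 = 4104; cumulative 46112; (M₁·(((M₂·M₃)·M₄)·M₅)): 11×8 by 8×9 → 11×9, cost 11·8·9 = 792; cumulative 46904. Total 46904.
Order Q = (M₁·((M₂·M₃)·(M₄·M₅))): (M₂·M₃): 8×32 by 32×59 → 8×59, cost 8·32·59 = 15104; (M₄·M₅): 59×57 by 57×9 → 59×9, cost 59·57·9 = 30267; ((M₂·M₃)·(M₄·M₅)): 8×59 by 59×9 → 8×9, cost 8·59·9 = 4248; cumulative 49619; (M₁·((M₂·M₃)·(M₄·M₅))): 11×8 by 8×9 → 11×9, cost 11·8·9 = 792; cumulative 50411. Total 50411.
Difference: |46904 − 50411| = 3507.

3507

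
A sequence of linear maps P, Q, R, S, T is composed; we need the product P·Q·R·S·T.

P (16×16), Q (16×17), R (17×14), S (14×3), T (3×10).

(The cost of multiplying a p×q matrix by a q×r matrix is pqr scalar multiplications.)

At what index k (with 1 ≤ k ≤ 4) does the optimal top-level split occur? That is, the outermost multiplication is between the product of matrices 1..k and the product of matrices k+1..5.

4

Adjacent pairs: PQ = 16·16·17 = 4352; QR = 16·17·14 = 3808; RS = 17·14·3 = 714; ST = 14·3·10 = 420.
Length 3: P..R: k=1: 0+3808+16·16·14=7392; k=2: 4352+0+16·17·14=8160 → min 7392 | Q..S: k=2: 0+714+16·17·3=1530; k=3: 3808+0+16·14·3=4480 → min 1530 | R..T: k=3: 0+420+17·14·10=2800; k=4: 714+0+17·3·10=1224 → min 1224.
Length 4: P..S: k=1: 0+1530+16·16·3=2298; k=2: 4352+714+16·17·3=5882; k=3: 7392+0+16·14·3=8064 → min 2298 | Q..T: k=2: 0+1224+16·17·10=3944; k=3: 3808+420+16·14·10=6468; k=4: 1530+0+16·3·10=2010 → min 2010.
Top-level splits: k=1: (P..P)·(Q..T) → 0+2010+16·16·10 = 4570; k=2: (P..Q)·(R..T) → 4352+1224+16·17·10 = 8296; k=3: (P..R)·(S..T) → 7392+420+16·14·10 = 10052; k=4: (P..S)·(T..T) → 2298+0+16·3·10 = 2778.
Best split is after S, i.e. k = 4.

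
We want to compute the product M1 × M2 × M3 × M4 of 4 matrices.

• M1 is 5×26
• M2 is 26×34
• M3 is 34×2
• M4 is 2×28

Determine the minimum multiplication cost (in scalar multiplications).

2308

Adjacent pairs: M1M2 = 5·26·34 = 4420; M2M3 = 26·34·2 = 1768; M3M4 = 34·2·28 = 1904.
Length 3: M1..M3: k=1: 0+1768+5·26·2=2028; k=2: 4420+0+5·34·2=4760 → min 2028 | M2..M4: k=2: 0+1904+26·34·28=26656; k=3: 1768+0+26·2·28=3224 → min 3224.
Length 4: M1..M4: k=1: 0+3224+5·26·28=6864; k=2: 4420+1904+5·34·28=11084; k=3: 2028+0+5·2·28=2308 → min 2308.
Optimal order: ((M1 × (M2 × M3)) × M4) with cost 2308.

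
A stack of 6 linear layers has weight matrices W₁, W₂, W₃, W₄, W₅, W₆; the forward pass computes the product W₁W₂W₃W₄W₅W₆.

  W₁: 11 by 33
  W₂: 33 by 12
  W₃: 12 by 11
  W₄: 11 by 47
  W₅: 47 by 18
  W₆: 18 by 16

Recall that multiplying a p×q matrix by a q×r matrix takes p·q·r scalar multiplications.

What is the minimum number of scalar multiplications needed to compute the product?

Adjacent pairs: W₁W₂ = 11·33·12 = 4356; W₂W₃ = 33·12·11 = 4356; W₃W₄ = 12·11·47 = 6204; W₄W₅ = 11·47·18 = 9306; W₅W₆ = 47·18·16 = 13536.
Length 3: W₁..W₃: k=1: 0+4356+11·33·11=8349; k=2: 4356+0+11·12·11=5808 → min 5808 | W₂..W₄: k=2: 0+6204+33·12·47=24816; k=3: 4356+0+33·11·47=21417 → min 21417 | W₃..W₅: k=3: 0+9306+12·11·18=11682; k=4: 6204+0+12·47·18=16356 → min 11682 | W₄..W₆: k=4: 0+13536+11·47·16=21808; k=5: 9306+0+11·18·16=12474 → min 12474.
Length 4: W₁..W₄: k=1: 0+21417+11·33·47=38478; k=2: 4356+6204+11·12·47=16764; k=3: 5808+0+11·11·47=11495 → min 11495 | W₂..W₅: k=2: 0+11682+33·12·18=18810; k=3: 4356+9306+33·11·18=20196; k=4: 21417+0+33·47·18=49335 → min 18810 | W₃..W₆: k=3: 0+12474+12·11·16=14586; k=4: 6204+13536+12·47·16=28764; k=5: 11682+0+12·18·16=15138 → min 14586.
Length 5: W₁..W₅: k=1: 0+18810+11·33·18=25344; k=2: 4356+11682+11·12·18=18414; k=3: 5808+9306+11·11·18=17292; k=4: 11495+0+11·47·18=20801 → min 17292 | W₂..W₆: k=2: 0+14586+33·12·16=20922; k=3: 4356+12474+33·11·16=22638; k=4: 21417+13536+33·47·16=59769; k=5: 18810+0+33·18·16=28314 → min 20922.
Length 6: W₁..W₆: k=1: 0+20922+11·33·16=26730; k=2: 4356+14586+11·12·16=21054; k=3: 5808+12474+11·11·16=20218; k=4: 11495+13536+11·47·16=33303; k=5: 17292+0+11·18·16=20460 → min 20218.
Optimal order: (((W₁W₂)W₃)((W₄W₅)W₆)) with cost 20218.

20218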